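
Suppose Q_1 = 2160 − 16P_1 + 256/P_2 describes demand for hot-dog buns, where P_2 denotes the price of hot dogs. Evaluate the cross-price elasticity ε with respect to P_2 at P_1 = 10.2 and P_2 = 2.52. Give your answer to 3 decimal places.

At P_1 = 10.2 and P_2 = 2.52: Q_1 = 2098.387.
∂Q_1/∂P_2 = −256/P_2² = -40.3124.
ε = (∂Q_1/∂P_2)(P_2/Q_1) = -40.3124 × (2.52/2098.387) ≈ -0.048.
ε < 0: complements.

-0.048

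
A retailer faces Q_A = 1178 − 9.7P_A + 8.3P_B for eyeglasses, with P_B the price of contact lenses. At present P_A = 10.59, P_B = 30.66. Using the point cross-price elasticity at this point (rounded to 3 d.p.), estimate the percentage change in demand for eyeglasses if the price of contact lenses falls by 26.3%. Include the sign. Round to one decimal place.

-5.0%

At P_A = 10.59, P_B = 30.66: Q_A = 1329.755.
∂Q_A/∂P_B = 8.3.
ε = (∂Q_A/∂P_B)(P_B/Q_A) = 8.3000 × 30.66/1329.755 ≈ 0.191.
%ΔQ_A ≈ ε × %ΔP_B = 0.191 × (-26.3%) = -5.0%.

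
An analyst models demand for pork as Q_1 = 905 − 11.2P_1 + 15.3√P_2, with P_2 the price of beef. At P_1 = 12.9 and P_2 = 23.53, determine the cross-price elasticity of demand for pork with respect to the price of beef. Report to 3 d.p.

At P_1 = 12.9 and P_2 = 23.53: Q_1 = 834.737.
∂Q_1/∂P_2 = 15.3/(2√P_2) = 15.3/(2√23.53) = 1.5771.
ε = (∂Q_1/∂P_2)(P_2/Q_1) = 1.5771 × (23.53/834.737) ≈ 0.044.

0.044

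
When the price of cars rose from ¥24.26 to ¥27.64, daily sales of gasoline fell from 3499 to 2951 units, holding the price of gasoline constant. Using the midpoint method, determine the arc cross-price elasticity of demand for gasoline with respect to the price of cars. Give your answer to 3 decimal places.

ΔQ_A = 2951 − 3499 = -548; ΔP_B = 27.64 − 24.26 = 3.38.
Midpoints: Q̄_A = 3225.0, P̄_B = 25.95.
ε = (ΔQ_A/Q̄_A)/(ΔP_B/P̄_B) = (-548/3225.0)/(3.38/25.95) ≈ -1.305.

-1.305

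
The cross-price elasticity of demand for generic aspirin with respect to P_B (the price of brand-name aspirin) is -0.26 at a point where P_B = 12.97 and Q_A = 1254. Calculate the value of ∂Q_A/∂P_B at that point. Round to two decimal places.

ε = (∂Q_A/∂P_B)·(P_B/Q_A) ⇒ ∂Q_A/∂P_B = ε·Q_A/P_B = -0.26 × 1254/12.97 ≈ -25.14.

-25.14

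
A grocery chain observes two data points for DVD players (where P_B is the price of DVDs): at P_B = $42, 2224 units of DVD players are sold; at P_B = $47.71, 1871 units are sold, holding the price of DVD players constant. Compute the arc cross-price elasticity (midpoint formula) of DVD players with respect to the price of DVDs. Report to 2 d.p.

ΔQ_A = 1871 − 2224 = -353; ΔP_B = 47.71 − 42 = 5.71.
Midpoints: Q̄_A = 2047.5, P̄_B = 44.86.
ε = (ΔQ_A/Q̄_A)/(ΔP_B/P̄_B) = (-353/2047.5)/(5.71/44.86) ≈ -1.35.

-1.35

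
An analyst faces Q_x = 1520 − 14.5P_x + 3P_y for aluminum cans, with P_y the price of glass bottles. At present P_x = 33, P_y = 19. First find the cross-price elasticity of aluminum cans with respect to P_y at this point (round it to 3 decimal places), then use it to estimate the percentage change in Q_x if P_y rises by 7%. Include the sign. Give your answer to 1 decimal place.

0.4%

At P_x = 33, P_y = 19: Q_x = 1098.5.
∂Q_x/∂P_y = 3.
ε = (∂Q_x/∂P_y)(P_y/Q_x) = 3.0000 × 19/1098.5 ≈ 0.052.
%ΔQ_x ≈ ε × %ΔP_y = 0.052 × (7%) = 0.4%.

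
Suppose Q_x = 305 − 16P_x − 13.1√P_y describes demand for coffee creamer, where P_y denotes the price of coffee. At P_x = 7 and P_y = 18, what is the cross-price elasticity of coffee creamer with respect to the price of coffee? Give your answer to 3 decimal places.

At P_x = 7 and P_y = 18: Q_x = 137.421.
∂Q_x/∂P_y = -13.1/(2√P_y) = -13.1/(2√18) = -1.5438.
ε = (∂Q_x/∂P_y)(P_y/Q_x) = -1.5438 × (18/137.421) ≈ -0.202.

-0.202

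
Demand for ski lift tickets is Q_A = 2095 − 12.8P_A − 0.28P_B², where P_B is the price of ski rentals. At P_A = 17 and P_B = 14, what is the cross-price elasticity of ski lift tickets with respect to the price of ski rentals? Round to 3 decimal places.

At P_A = 17 and P_B = 14: Q_A = 1822.52.
∂Q_A/∂P_B = -0.56P_B = -0.56(14) = -7.8400.
ε = (∂Q_A/∂P_B)(P_B/Q_A) = -7.8400 × (14/1822.52) ≈ -0.060.
ε < 0: complements.

-0.060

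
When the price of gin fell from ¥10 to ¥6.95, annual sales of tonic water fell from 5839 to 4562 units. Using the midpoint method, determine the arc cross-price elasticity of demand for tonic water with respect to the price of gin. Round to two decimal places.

0.68

ΔQ_A = 4562 − 5839 = -1277; ΔP_B = 6.95 − 10 = -3.05.
Midpoints: Q̄_A = 5200.5, P̄_B = 8.47.
ε = (ΔQ_A/Q̄_A)/(ΔP_B/P̄_B) = (-1277/5200.5)/(-3.05/8.47) ≈ 0.68.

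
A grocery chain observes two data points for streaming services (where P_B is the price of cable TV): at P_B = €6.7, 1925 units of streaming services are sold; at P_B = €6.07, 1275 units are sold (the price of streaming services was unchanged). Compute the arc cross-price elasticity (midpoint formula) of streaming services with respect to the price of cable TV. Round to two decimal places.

ΔQ_A = 1275 − 1925 = -650; ΔP_B = 6.07 − 6.7 = -0.63.
Midpoints: Q̄_A = 1600.0, P̄_B = 6.38.
ε = (ΔQ_A/Q̄_A)/(ΔP_B/P̄_B) = (-650/1600.0)/(-0.63/6.38) ≈ 4.12.

4.12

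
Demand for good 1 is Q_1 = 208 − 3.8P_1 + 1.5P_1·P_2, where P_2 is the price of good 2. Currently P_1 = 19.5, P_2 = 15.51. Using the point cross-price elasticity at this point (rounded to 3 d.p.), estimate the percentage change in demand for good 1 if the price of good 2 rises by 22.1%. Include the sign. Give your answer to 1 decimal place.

At P_1 = 19.5, P_2 = 15.51: Q_1 = 587.567.
∂Q_1/∂P_2 = 1.5P_1 = 29.2500.
ε = (∂Q_1/∂P_2)(P_2/Q_1) = 29.2500 × 15.51/587.567 ≈ 0.772.
%ΔQ_1 ≈ ε × %ΔP_2 = 0.772 × (22.1%) = 17.1%.

17.1%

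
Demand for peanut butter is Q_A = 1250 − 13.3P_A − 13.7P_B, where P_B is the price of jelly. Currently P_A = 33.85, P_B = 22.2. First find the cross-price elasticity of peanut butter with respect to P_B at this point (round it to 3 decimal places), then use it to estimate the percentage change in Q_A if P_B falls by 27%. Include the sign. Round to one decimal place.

16.6%

At P_A = 33.85, P_B = 22.2: Q_A = 495.655.
∂Q_A/∂P_B = -13.7.
ε = (∂Q_A/∂P_B)(P_B/Q_A) = -13.7000 × 22.2/495.655 ≈ -0.614.
%ΔQ_A ≈ ε × %ΔP_B = -0.614 × (-27%) = 16.6%.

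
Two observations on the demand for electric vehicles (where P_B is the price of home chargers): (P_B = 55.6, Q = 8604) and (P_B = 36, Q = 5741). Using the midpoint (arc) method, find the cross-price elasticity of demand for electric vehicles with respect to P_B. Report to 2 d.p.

ΔQ_A = 5741 − 8604 = -2863; ΔP_B = 36 − 55.6 = -19.6.
Midpoints: Q̄_A = 7172.5, P̄_B = 45.80.
ε = (ΔQ_A/Q̄_A)/(ΔP_B/P̄_B) = (-2863/7172.5)/(-19.6/45.80) ≈ 0.93.

0.93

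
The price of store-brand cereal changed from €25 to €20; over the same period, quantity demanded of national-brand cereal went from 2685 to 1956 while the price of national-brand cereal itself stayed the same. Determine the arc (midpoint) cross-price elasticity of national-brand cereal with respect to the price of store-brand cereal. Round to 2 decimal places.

1.41

ΔQ_A = 1956 − 2685 = -729; ΔP_B = 20 − 25 = -5.
Midpoints: Q̄_A = 2320.5, P̄_B = 22.50.
ε = (ΔQ_A/Q̄_A)/(ΔP_B/P̄_B) = (-729/2320.5)/(-5/22.50) ≈ 1.41.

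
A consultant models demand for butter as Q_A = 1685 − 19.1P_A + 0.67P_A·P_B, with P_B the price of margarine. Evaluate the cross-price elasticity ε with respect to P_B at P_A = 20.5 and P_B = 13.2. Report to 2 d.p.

0.12

At P_A = 20.5 and P_B = 13.2: Q_A = 1474.752.
∂Q_A/∂P_B = 0.67P_A = 0.67(20.5) = 13.7350.
ε = (∂Q_A/∂P_B)(P_B/Q_A) = 13.7350 × (13.2/1474.752) ≈ 0.12.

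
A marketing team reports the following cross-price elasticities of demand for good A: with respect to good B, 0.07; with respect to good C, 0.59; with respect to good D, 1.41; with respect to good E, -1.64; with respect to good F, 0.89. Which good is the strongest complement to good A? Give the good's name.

Complements have ε < 0. The most negative value is -1.64 (good E).

good E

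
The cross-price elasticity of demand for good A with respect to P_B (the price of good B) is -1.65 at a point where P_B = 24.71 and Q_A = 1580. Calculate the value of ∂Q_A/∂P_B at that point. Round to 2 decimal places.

ε = (∂Q_A/∂P_B)·(P_B/Q_A) ⇒ ∂Q_A/∂P_B = ε·Q_A/P_B = -1.65 × 1580/24.71 ≈ -105.50.

-105.50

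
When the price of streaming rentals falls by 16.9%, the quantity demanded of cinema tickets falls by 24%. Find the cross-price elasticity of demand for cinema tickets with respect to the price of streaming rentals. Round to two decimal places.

ε = (%ΔQ of cinema tickets) / (%ΔP of streaming rentals) = (-24%) / (-16.9%) ≈ 1.42.
Positive cross-price elasticity: substitutes.

1.42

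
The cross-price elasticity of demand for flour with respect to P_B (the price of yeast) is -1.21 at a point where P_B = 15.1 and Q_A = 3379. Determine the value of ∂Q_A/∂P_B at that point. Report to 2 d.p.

ε = (∂Q_A/∂P_B)·(P_B/Q_A) ⇒ ∂Q_A/∂P_B = ε·Q_A/P_B = -1.21 × 3379/15.1 ≈ -270.77.

-270.77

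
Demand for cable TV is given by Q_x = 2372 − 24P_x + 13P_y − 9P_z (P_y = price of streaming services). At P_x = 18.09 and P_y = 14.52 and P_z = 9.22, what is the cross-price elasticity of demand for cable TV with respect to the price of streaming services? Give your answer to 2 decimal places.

0.09

At P_x = 18.09 and P_y = 14.52 and P_z = 9.22: Q_x = 2043.62.
∂Q_x/∂P_y = 13.
ε = (∂Q_x/∂P_y)(P_y/Q_x) = 13 × (14.52/2043.62) ≈ 0.09.
Since ε > 0, cable TV and streaming services are substitutes.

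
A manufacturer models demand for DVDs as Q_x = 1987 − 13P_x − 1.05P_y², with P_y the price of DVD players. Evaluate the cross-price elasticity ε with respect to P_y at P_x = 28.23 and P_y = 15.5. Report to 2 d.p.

At P_x = 28.23 and P_y = 15.5: Q_x = 1367.747.
∂Q_x/∂P_y = -2.1P_y = -2.1(15.5) = -32.5500.
ε = (∂Q_x/∂P_y)(P_y/Q_x) = -32.5500 × (15.5/1367.747) ≈ -0.37.

-0.37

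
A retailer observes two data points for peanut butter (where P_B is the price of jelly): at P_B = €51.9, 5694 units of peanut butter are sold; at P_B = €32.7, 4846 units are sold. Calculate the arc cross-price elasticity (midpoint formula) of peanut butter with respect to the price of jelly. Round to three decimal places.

0.355

ΔQ_A = 4846 − 5694 = -848; ΔP_B = 32.7 − 51.9 = -19.2.
Midpoints: Q̄_A = 5270.0, P̄_B = 42.30.
ε = (ΔQ_A/Q̄_A)/(ΔP_B/P̄_B) = (-848/5270.0)/(-19.2/42.30) ≈ 0.355.
ε > 0: peanut butter and jelly are substitutes.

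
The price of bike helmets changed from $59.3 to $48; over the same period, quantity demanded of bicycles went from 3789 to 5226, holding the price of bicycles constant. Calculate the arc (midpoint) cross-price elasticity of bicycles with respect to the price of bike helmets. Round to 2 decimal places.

-1.51

ΔQ_A = 5226 − 3789 = 1437; ΔP_B = 48 − 59.3 = -11.3.
Midpoints: Q̄_A = 4507.5, P̄_B = 53.65.
ε = (ΔQ_A/Q̄_A)/(ΔP_B/P̄_B) = (1437/4507.5)/(-11.3/53.65) ≈ -1.51.
ε < 0: bicycles and bike helmets are complements.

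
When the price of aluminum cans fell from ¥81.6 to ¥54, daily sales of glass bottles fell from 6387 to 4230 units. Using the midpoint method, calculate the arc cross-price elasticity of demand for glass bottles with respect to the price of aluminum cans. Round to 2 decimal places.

ΔQ_A = 4230 − 6387 = -2157; ΔP_B = 54 − 81.6 = -27.6.
Midpoints: Q̄_A = 5308.5, P̄_B = 67.80.
ε = (ΔQ_A/Q̄_A)/(ΔP_B/P̄_B) = (-2157/5308.5)/(-27.6/67.80) ≈ 1.00.

1.00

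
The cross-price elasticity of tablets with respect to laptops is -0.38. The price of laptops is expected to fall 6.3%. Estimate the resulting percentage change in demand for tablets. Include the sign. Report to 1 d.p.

2.4%

%ΔQ ≈ ε × %ΔP of laptops = -0.38 × (-6.3%) = 2.4%.
Demand for tablets rises by about 2.4%.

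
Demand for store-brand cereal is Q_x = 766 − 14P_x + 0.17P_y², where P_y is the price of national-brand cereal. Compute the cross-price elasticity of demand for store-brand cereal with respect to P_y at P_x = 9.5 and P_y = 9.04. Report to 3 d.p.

At P_x = 9.5 and P_y = 9.04: Q_x = 646.893.
∂Q_x/∂P_y = 0.34P_y = 0.34(9.04) = 3.0736.
ε = (∂Q_x/∂P_y)(P_y/Q_x) = 3.0736 × (9.04/646.893) ≈ 0.043.
ε > 0: substitutes.

0.043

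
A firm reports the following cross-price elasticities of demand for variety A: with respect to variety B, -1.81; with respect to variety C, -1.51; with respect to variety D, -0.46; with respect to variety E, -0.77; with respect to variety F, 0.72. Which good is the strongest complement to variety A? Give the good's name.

variety B

Complements have ε < 0. The most negative value is -1.81 (variety B).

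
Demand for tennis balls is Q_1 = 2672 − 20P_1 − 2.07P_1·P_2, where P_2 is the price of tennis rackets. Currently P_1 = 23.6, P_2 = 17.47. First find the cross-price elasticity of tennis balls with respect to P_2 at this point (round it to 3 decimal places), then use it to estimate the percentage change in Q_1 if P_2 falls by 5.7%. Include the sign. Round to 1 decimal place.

3.6%

At P_1 = 23.6, P_2 = 17.47: Q_1 = 1346.556.
∂Q_1/∂P_2 = -2.07P_1 = -48.8520.
ε = (∂Q_1/∂P_2)(P_2/Q_1) = -48.8520 × 17.47/1346.556 ≈ -0.634.
%ΔQ_1 ≈ ε × %ΔP_2 = -0.634 × (-5.7%) = 3.6%.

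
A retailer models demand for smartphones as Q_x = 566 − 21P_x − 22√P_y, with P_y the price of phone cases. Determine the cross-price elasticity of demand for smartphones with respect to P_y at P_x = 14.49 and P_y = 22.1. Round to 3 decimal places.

-0.327

At P_x = 14.49 and P_y = 22.1: Q_x = 158.287.
∂Q_x/∂P_y = -22/(2√P_y) = -22/(2√22.1) = -2.3399.
ε = (∂Q_x/∂P_y)(P_y/Q_x) = -2.3399 × (22.1/158.287) ≈ -0.327.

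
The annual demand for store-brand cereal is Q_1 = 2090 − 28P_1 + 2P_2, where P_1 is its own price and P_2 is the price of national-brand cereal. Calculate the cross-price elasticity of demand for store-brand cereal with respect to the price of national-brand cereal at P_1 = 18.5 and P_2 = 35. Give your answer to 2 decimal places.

0.04

At P_1 = 18.5 and P_2 = 35: Q_1 = 1642.
∂Q_1/∂P_2 = 2.
ε = (∂Q_1/∂P_2)(P_2/Q_1) = 2 × (35/1642) ≈ 0.04.
Since ε > 0, store-brand cereal and national-brand cereal are substitutes.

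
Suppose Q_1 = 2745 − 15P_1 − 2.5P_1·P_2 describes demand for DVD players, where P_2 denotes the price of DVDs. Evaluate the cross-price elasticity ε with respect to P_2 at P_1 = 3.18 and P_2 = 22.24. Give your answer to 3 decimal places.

At P_1 = 3.18 and P_2 = 22.24: Q_1 = 2520.492.
∂Q_1/∂P_2 = -2.5P_1 = -2.5(3.18) = -7.9500.
ε = (∂Q_1/∂P_2)(P_2/Q_1) = -7.9500 × (22.24/2520.492) ≈ -0.070.
ε < 0: complements.

-0.070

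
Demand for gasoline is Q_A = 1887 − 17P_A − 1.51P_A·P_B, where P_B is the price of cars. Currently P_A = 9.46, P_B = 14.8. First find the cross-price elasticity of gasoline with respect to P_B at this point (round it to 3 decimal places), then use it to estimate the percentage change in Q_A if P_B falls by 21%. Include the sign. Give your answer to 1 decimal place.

2.9%

At P_A = 9.46, P_B = 14.8: Q_A = 1514.768.
∂Q_A/∂P_B = -1.51P_A = -14.2846.
ε = (∂Q_A/∂P_B)(P_B/Q_A) = -14.2846 × 14.8/1514.768 ≈ -0.140.
%ΔQ_A ≈ ε × %ΔP_B = -0.140 × (-21%) = 2.9%.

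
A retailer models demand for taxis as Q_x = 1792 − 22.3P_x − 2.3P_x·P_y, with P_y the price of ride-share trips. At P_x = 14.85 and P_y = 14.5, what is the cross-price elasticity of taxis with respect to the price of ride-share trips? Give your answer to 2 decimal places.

At P_x = 14.85 and P_y = 14.5: Q_x = 965.598.
∂Q_x/∂P_y = -2.3P_x = -2.3(14.85) = -34.1550.
ε = (∂Q_x/∂P_y)(P_y/Q_x) = -34.1550 × (14.5/965.598) ≈ -0.51.

-0.51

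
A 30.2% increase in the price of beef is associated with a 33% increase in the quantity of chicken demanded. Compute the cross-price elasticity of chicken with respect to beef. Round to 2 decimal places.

1.09

ε = (%ΔQ of chicken) / (%ΔP of beef) = (33%) / (30.2%) ≈ 1.09.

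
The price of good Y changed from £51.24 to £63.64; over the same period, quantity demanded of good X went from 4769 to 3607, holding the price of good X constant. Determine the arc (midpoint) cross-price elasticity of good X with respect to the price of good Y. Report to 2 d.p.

-1.29

ΔQ_X = 3607 − 4769 = -1162; ΔP_Y = 63.64 − 51.24 = 12.4.
Midpoints: Q̄_X = 4188.0, P̄_Y = 57.44.
ε = (ΔQ_X/Q̄_X)/(ΔP_Y/P̄_Y) = (-1162/4188.0)/(12.4/57.44) ≈ -1.29.
ε < 0: good X and good Y are complements.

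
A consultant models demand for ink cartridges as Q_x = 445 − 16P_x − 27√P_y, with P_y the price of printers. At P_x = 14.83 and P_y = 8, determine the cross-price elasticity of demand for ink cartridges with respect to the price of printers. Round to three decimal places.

-0.291

At P_x = 14.83 and P_y = 8: Q_x = 131.352.
∂Q_x/∂P_y = -27/(2√P_y) = -27/(2√8) = -4.7730.
ε = (∂Q_x/∂P_y)(P_y/Q_x) = -4.7730 × (8/131.352) ≈ -0.291.
ε < 0: complements.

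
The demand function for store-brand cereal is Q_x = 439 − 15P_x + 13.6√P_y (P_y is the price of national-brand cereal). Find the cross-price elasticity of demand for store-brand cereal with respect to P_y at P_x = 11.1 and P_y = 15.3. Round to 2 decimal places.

0.08

At P_x = 11.1 and P_y = 15.3: Q_x = 325.697.
∂Q_x/∂P_y = 13.6/(2√P_y) = 13.6/(2√15.3) = 1.7385.
ε = (∂Q_x/∂P_y)(P_y/Q_x) = 1.7385 × (15.3/325.697) ≈ 0.08.
ε > 0: substitutes.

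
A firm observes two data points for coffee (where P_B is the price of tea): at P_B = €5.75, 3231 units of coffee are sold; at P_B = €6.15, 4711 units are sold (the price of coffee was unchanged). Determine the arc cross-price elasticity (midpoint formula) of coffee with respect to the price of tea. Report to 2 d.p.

ΔQ_A = 4711 − 3231 = 1480; ΔP_B = 6.15 − 5.75 = 0.4.
Midpoints: Q̄_A = 3971.0, P̄_B = 5.95.
ε = (ΔQ_A/Q̄_A)/(ΔP_B/P̄_B) = (1480/3971.0)/(0.4/5.95) ≈ 5.54.
ε > 0: coffee and tea are substitutes.

5.54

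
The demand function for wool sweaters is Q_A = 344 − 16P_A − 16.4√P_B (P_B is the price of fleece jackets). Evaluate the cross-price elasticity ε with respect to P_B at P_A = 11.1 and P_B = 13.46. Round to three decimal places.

At P_A = 11.1 and P_B = 13.46: Q_A = 106.232.
∂Q_A/∂P_B = -16.4/(2√P_B) = -16.4/(2√13.46) = -2.2351.
ε = (∂Q_A/∂P_B)(P_B/Q_A) = -2.2351 × (13.46/106.232) ≈ -0.283.

-0.283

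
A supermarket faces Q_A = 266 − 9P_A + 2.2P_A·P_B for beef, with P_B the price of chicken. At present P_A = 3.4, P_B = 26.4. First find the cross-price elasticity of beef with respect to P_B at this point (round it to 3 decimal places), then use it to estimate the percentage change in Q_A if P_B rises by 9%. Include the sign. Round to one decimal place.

At P_A = 3.4, P_B = 26.4: Q_A = 432.872.
∂Q_A/∂P_B = 2.2P_A = 7.4800.
ε = (∂Q_A/∂P_B)(P_B/Q_A) = 7.4800 × 26.4/432.872 ≈ 0.456.
%ΔQ_A ≈ ε × %ΔP_B = 0.456 × (9%) = 4.1%.

4.1%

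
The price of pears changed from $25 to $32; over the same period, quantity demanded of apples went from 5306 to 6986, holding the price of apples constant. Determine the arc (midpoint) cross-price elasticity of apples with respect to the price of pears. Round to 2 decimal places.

ΔQ_A = 6986 − 5306 = 1680; ΔP_B = 32 − 25 = 7.
Midpoints: Q̄_A = 6146.0, P̄_B = 28.50.
ε = (ΔQ_A/Q̄_A)/(ΔP_B/P̄_B) = (1680/6146.0)/(7/28.50) ≈ 1.11.
ε > 0: apples and pears are substitutes.

1.11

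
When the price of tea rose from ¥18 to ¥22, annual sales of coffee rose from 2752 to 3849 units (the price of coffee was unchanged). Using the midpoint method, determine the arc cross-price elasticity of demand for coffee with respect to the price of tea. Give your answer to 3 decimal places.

ΔQ_A = 3849 − 2752 = 1097; ΔP_B = 22 − 18 = 4.
Midpoints: Q̄_A = 3300.5, P̄_B = 20.00.
ε = (ΔQ_A/Q̄_A)/(ΔP_B/P̄_B) = (1097/3300.5)/(4/20.00) ≈ 1.662.

1.662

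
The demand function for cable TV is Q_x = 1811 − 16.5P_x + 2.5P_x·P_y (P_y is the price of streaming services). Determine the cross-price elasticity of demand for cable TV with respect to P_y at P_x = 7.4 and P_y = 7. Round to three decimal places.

0.071

At P_x = 7.4 and P_y = 7: Q_x = 1818.4.
∂Q_x/∂P_y = 2.5P_x = 2.5(7.4) = 18.5000.
ε = (∂Q_x/∂P_y)(P_y/Q_x) = 18.5000 × (7/1818.4) ≈ 0.071.
ε > 0: substitutes.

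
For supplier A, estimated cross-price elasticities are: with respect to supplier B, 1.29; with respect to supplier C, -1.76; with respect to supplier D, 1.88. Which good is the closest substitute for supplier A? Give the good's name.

Substitutes have ε > 0. Among the positive values, 1.88 (supplier D) is largest.

supplier D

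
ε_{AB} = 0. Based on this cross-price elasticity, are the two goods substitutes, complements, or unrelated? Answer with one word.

ε = 0: demand for good A does not respond to good B's price; the goods are unrelated.

unrelated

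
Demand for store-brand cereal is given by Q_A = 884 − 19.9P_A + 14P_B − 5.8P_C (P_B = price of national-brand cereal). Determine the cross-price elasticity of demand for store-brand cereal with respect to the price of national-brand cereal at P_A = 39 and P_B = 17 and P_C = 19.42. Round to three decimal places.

1.020

At P_A = 39 and P_B = 17 and P_C = 19.42: Q_A = 233.264.
∂Q_A/∂P_B = 14.
ε = (∂Q_A/∂P_B)(P_B/Q_A) = 14 × (17/233.264) ≈ 1.020.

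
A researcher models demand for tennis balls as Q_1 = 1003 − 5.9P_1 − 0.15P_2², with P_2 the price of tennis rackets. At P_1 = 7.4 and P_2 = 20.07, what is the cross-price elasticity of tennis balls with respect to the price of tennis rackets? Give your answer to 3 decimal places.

At P_1 = 7.4 and P_2 = 20.07: Q_1 = 898.919.
∂Q_1/∂P_2 = -0.3P_2 = -0.3(20.07) = -6.0210.
ε = (∂Q_1/∂P_2)(P_2/Q_1) = -6.0210 × (20.07/898.919) ≈ -0.134.

-0.134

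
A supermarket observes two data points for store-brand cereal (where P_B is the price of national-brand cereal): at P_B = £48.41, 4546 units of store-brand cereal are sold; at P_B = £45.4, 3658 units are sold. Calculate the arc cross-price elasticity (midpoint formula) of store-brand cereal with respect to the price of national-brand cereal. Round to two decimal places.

ΔQ_A = 3658 − 4546 = -888; ΔP_B = 45.4 − 48.41 = -3.01.
Midpoints: Q̄_A = 4102.0, P̄_B = 46.91.
ε = (ΔQ_A/Q̄_A)/(ΔP_B/P̄_B) = (-888/4102.0)/(-3.01/46.91) ≈ 3.37.
ε > 0: store-brand cereal and national-brand cereal are substitutes.

3.37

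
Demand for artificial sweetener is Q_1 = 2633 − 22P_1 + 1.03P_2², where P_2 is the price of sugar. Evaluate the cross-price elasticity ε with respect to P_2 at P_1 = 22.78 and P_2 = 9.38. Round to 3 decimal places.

At P_1 = 22.78 and P_2 = 9.38: Q_1 = 2222.464.
∂Q_1/∂P_2 = 2.06P_2 = 2.06(9.38) = 19.3228.
ε = (∂Q_1/∂P_2)(P_2/Q_1) = 19.3228 × (9.38/2222.464) ≈ 0.082.
ε > 0: substitutes.

0.082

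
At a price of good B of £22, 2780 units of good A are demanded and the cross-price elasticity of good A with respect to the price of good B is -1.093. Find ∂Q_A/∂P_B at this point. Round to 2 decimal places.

-138.12

ε = (∂Q_A/∂P_B)·(P_B/Q_A) ⇒ ∂Q_A/∂P_B = ε·Q_A/P_B = -1.093 × 2780/22 ≈ -138.12.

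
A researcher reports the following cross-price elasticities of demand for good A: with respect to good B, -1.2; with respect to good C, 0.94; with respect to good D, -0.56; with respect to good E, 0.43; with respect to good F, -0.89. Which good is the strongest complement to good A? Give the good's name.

good B

Complements have ε < 0. The most negative value is -1.2 (good B).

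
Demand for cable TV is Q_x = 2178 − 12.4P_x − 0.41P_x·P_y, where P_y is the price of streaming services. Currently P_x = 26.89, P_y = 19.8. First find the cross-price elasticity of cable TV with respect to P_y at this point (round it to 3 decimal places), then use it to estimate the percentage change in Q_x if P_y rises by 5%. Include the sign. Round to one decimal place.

-0.7%

At P_x = 26.89, P_y = 19.8: Q_x = 1626.271.
∂Q_x/∂P_y = -0.41P_x = -11.0249.
ε = (∂Q_x/∂P_y)(P_y/Q_x) = -11.0249 × 19.8/1626.271 ≈ -0.134.
%ΔQ_x ≈ ε × %ΔP_y = -0.134 × (5%) = -0.7%.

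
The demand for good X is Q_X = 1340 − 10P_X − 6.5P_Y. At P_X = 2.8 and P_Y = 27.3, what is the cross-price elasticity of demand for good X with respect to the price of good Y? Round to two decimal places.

At P_X = 2.8 and P_Y = 27.3: Q_X = 1134.55.
∂Q_X/∂P_Y = -6.5.
ε = (∂Q_X/∂P_Y)(P_Y/Q_X) = -6.5 × (27.3/1134.55) ≈ -0.16.

-0.16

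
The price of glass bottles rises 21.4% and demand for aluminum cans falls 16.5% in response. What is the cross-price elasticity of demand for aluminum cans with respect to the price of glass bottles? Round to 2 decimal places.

-0.77

ε = (%ΔQ of aluminum cans) / (%ΔP of glass bottles) = (-16.5%) / (21.4%) ≈ -0.77.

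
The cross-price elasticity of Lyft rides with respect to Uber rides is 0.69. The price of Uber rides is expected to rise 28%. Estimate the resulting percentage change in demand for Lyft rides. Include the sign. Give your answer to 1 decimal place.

%ΔQ ≈ ε × %ΔP of Uber rides = 0.69 × (28%) = 19.3%.

19.3%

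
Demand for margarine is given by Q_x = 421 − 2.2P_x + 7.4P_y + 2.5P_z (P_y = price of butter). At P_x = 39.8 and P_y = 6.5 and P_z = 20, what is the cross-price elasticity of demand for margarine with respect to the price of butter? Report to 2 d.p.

At P_x = 39.8 and P_y = 6.5 and P_z = 20: Q_x = 431.54.
∂Q_x/∂P_y = 7.4.
ε = (∂Q_x/∂P_y)(P_y/Q_x) = 7.4 × (6.5/431.54) ≈ 0.11.

0.11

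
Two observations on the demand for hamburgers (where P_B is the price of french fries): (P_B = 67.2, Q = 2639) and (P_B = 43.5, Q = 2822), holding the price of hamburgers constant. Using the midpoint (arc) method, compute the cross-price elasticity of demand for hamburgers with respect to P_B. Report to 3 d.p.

-0.157

ΔQ_A = 2822 − 2639 = 183; ΔP_B = 43.5 − 67.2 = -23.7.
Midpoints: Q̄_A = 2730.5, P̄_B = 55.35.
ε = (ΔQ_A/Q̄_A)/(ΔP_B/P̄_B) = (183/2730.5)/(-23.7/55.35) ≈ -0.157.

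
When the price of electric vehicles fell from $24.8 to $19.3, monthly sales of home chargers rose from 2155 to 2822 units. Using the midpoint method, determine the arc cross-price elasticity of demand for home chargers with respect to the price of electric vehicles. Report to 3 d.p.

-1.075

ΔQ_A = 2822 − 2155 = 667; ΔP_B = 19.3 − 24.8 = -5.5.
Midpoints: Q̄_A = 2488.5, P̄_B = 22.05.
ε = (ΔQ_A/Q̄_A)/(ΔP_B/P̄_B) = (667/2488.5)/(-5.5/22.05) ≈ -1.075.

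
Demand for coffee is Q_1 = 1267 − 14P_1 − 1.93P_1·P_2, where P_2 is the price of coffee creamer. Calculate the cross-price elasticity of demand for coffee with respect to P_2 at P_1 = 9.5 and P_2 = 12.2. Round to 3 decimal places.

-0.246

At P_1 = 9.5 and P_2 = 12.2: Q_1 = 910.313.
∂Q_1/∂P_2 = -1.93P_1 = -1.93(9.5) = -18.3350.
ε = (∂Q_1/∂P_2)(P_2/Q_1) = -18.3350 × (12.2/910.313) ≈ -0.246.
ε < 0: complements.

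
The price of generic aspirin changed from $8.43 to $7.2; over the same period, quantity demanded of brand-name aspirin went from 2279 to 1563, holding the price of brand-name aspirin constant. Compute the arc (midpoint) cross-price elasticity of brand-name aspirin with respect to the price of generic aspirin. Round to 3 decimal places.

2.368

ΔQ_A = 1563 − 2279 = -716; ΔP_B = 7.2 − 8.43 = -1.23.
Midpoints: Q̄_A = 1921.0, P̄_B = 7.81.
ε = (ΔQ_A/Q̄_A)/(ΔP_B/P̄_B) = (-716/1921.0)/(-1.23/7.81) ≈ 2.368.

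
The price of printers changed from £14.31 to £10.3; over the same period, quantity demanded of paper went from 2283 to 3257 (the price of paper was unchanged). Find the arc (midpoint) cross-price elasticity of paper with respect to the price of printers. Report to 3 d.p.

ΔQ_A = 3257 − 2283 = 974; ΔP_B = 10.3 − 14.31 = -4.01.
Midpoints: Q̄_A = 2770.0, P̄_B = 12.30.
ε = (ΔQ_A/Q̄_A)/(ΔP_B/P̄_B) = (974/2770.0)/(-4.01/12.30) ≈ -1.079.
ε < 0: paper and printers are complements.

-1.079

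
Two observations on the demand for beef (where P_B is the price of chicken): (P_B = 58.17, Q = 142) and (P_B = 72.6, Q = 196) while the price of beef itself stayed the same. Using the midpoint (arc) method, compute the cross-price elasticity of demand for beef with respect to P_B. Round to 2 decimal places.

ΔQ_A = 196 − 142 = 54; ΔP_B = 72.6 − 58.17 = 14.43.
Midpoints: Q̄_A = 169.0, P̄_B = 65.38.
ε = (ΔQ_A/Q̄_A)/(ΔP_B/P̄_B) = (54/169.0)/(14.43/65.38) ≈ 1.45.
ε > 0: beef and chicken are substitutes.

1.45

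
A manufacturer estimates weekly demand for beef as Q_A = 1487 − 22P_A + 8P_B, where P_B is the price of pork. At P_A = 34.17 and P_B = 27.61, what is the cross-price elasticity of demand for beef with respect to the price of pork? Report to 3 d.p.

At P_A = 34.17 and P_B = 27.61: Q_A = 956.14.
∂Q_A/∂P_B = 8.
ε = (∂Q_A/∂P_B)(P_B/Q_A) = 8 × (27.61/956.14) ≈ 0.231.
Since ε > 0, beef and pork are substitutes.

0.231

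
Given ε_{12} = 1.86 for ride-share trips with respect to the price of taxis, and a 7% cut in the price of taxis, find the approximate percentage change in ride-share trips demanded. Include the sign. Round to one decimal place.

-13.0%

%ΔQ ≈ ε × %ΔP of taxis = 1.86 × (-7%) = -13.0%.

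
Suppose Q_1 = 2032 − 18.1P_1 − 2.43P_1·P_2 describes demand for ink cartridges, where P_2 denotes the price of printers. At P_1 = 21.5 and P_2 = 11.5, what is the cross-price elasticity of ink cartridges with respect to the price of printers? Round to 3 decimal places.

-0.577

At P_1 = 21.5 and P_2 = 11.5: Q_1 = 1042.032.
∂Q_1/∂P_2 = -2.43P_1 = -2.43(21.5) = -52.2450.
ε = (∂Q_1/∂P_2)(P_2/Q_1) = -52.2450 × (11.5/1042.032) ≈ -0.577.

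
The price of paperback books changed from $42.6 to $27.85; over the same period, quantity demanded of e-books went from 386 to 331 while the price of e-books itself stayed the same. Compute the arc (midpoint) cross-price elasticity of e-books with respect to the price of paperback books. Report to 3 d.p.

0.366

ΔQ_A = 331 − 386 = -55; ΔP_B = 27.85 − 42.6 = -14.75.
Midpoints: Q̄_A = 358.5, P̄_B = 35.23.
ε = (ΔQ_A/Q̄_A)/(ΔP_B/P̄_B) = (-55/358.5)/(-14.75/35.23) ≈ 0.366.
ε > 0: e-books and paperback books are substitutes.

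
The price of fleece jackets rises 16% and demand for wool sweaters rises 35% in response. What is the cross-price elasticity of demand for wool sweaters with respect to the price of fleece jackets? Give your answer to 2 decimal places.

2.19

ε = (%ΔQ of wool sweaters) / (%ΔP of fleece jackets) = (35%) / (16%) ≈ 2.19.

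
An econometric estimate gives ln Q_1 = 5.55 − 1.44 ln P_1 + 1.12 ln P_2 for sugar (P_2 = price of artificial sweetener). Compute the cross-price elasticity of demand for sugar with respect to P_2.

1.12

In a log-linear (constant-elasticity) demand function, the coefficient on ln P_2 is the cross-price elasticity.
ε = 1.12. Positive, so sugar and artificial sweetener are substitutes.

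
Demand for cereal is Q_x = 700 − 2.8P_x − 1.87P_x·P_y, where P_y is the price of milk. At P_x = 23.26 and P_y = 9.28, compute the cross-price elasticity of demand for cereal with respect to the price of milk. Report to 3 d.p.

At P_x = 23.26 and P_y = 9.28: Q_x = 231.227.
∂Q_x/∂P_y = -1.87P_x = -1.87(23.26) = -43.4962.
ε = (∂Q_x/∂P_y)(P_y/Q_x) = -43.4962 × (9.28/231.227) ≈ -1.746.

-1.746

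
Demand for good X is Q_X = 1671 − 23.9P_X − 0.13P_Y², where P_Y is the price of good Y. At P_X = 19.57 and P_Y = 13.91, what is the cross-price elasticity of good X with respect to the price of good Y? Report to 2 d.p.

At P_X = 19.57 and P_Y = 13.91: Q_X = 1178.124.
∂Q_X/∂P_Y = -0.26P_Y = -0.26(13.91) = -3.6166.
ε = (∂Q_X/∂P_Y)(P_Y/Q_X) = -3.6166 × (13.91/1178.124) ≈ -0.04.

-0.04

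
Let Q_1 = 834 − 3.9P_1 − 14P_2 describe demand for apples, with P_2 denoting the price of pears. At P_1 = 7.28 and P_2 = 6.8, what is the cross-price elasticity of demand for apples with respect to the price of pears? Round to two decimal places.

-0.13

At P_1 = 7.28 and P_2 = 6.8: Q_1 = 710.408.
∂Q_1/∂P_2 = -14.
ε = (∂Q_1/∂P_2)(P_2/Q_1) = -14 × (6.8/710.408) ≈ -0.13.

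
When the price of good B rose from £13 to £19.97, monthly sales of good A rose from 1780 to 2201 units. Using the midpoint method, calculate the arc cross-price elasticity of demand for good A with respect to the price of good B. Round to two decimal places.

ΔQ_A = 2201 − 1780 = 421; ΔP_B = 19.97 − 13 = 6.97.
Midpoints: Q̄_A = 1990.5, P̄_B = 16.48.
ε = (ΔQ_A/Q̄_A)/(ΔP_B/P̄_B) = (421/1990.5)/(6.97/16.48) ≈ 0.50.

0.50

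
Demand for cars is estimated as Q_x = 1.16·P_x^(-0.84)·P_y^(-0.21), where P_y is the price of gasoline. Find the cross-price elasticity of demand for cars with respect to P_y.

-0.21

In a log-linear (constant-elasticity) demand function, the coefficient on the exponent of P_y is the cross-price elasticity.
ε = -0.21. Negative, so cars and gasoline are complements.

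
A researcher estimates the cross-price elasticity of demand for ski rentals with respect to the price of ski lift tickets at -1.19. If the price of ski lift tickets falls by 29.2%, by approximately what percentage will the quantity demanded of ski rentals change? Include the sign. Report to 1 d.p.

34.7%

%ΔQ ≈ ε × %ΔP of ski lift tickets = -1.19 × (-29.2%) = 34.7%.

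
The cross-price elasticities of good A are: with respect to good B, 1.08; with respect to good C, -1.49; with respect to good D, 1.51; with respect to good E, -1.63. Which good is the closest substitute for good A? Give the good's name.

Substitutes have ε > 0. Among the positive values, 1.51 (good D) is largest.

good D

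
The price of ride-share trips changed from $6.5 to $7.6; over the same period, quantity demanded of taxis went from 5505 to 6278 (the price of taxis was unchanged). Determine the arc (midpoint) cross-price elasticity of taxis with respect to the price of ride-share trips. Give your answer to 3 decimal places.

0.841

ΔQ_A = 6278 − 5505 = 773; ΔP_B = 7.6 − 6.5 = 1.1.
Midpoints: Q̄_A = 5891.5, P̄_B = 7.05.
ε = (ΔQ_A/Q̄_A)/(ΔP_B/P̄_B) = (773/5891.5)/(1.1/7.05) ≈ 0.841.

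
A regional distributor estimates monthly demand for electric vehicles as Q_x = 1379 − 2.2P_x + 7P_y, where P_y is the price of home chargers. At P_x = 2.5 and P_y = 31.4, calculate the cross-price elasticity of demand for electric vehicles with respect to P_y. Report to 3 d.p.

At P_x = 2.5 and P_y = 31.4: Q_x = 1593.3.
∂Q_x/∂P_y = 7.
ε = (∂Q_x/∂P_y)(P_y/Q_x) = 7 × (31.4/1593.3) ≈ 0.138.

0.138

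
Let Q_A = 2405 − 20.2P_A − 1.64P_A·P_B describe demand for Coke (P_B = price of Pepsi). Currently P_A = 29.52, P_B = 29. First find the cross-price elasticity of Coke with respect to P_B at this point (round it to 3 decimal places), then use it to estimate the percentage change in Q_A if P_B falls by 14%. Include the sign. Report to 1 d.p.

At P_A = 29.52, P_B = 29: Q_A = 404.725.
∂Q_A/∂P_B = -1.64P_A = -48.4128.
ε = (∂Q_A/∂P_B)(P_B/Q_A) = -48.4128 × 29/404.725 ≈ -3.469.
%ΔQ_A ≈ ε × %ΔP_B = -3.469 × (-14%) = 48.6%.

48.6%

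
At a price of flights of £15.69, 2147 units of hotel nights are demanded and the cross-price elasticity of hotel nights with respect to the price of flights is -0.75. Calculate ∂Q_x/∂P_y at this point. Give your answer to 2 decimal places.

ε = (∂Q_x/∂P_y)·(P_y/Q_x) ⇒ ∂Q_x/∂P_y = ε·Q_x/P_y = -0.75 × 2147/15.69 ≈ -102.63.

-102.63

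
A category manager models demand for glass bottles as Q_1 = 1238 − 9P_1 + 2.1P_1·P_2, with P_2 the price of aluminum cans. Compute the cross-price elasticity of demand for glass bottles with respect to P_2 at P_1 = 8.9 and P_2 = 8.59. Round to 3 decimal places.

0.122

At P_1 = 8.9 and P_2 = 8.59: Q_1 = 1318.447.
∂Q_1/∂P_2 = 2.1P_1 = 2.1(8.9) = 18.6900.
ε = (∂Q_1/∂P_2)(P_2/Q_1) = 18.6900 × (8.59/1318.447) ≈ 0.122.
ε > 0: substitutes.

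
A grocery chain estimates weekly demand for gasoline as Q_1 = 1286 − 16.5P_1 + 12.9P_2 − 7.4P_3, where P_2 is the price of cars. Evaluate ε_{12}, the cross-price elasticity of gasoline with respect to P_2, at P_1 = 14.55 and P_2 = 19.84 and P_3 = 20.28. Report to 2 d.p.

0.22

At P_1 = 14.55 and P_2 = 19.84 and P_3 = 20.28: Q_1 = 1151.789.
∂Q_1/∂P_2 = 12.9.
ε = (∂Q_1/∂P_2)(P_2/Q_1) = 12.9 × (19.84/1151.789) ≈ 0.22.
Since ε > 0, gasoline and cars are substitutes.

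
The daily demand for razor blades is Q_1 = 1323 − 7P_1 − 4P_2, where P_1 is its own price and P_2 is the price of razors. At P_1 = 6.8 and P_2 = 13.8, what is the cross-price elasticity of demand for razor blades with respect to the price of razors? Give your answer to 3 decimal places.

At P_1 = 6.8 and P_2 = 13.8: Q_1 = 1220.2.
∂Q_1/∂P_2 = -4.
ε = (∂Q_1/∂P_2)(P_2/Q_1) = -4 × (13.8/1220.2) ≈ -0.045.

-0.045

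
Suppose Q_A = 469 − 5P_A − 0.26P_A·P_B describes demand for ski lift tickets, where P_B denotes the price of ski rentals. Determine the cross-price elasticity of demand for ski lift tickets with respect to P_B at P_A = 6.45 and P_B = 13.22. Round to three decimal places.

At P_A = 6.45 and P_B = 13.22: Q_A = 414.580.
∂Q_A/∂P_B = -0.26P_A = -0.26(6.45) = -1.6770.
ε = (∂Q_A/∂P_B)(P_B/Q_A) = -1.6770 × (13.22/414.580) ≈ -0.053.

-0.053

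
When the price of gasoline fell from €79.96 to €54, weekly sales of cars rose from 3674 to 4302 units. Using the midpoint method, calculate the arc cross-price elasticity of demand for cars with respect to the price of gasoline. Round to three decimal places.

ΔQ_A = 4302 − 3674 = 628; ΔP_B = 54 − 79.96 = -25.96.
Midpoints: Q̄_A = 3988.0, P̄_B = 66.98.
ε = (ΔQ_A/Q̄_A)/(ΔP_B/P̄_B) = (628/3988.0)/(-25.96/66.98) ≈ -0.406.
ε < 0: cars and gasoline are complements.

-0.406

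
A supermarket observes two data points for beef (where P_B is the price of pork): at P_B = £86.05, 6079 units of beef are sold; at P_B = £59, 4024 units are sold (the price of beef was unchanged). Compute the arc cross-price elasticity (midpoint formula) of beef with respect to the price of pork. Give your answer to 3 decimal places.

ΔQ_A = 4024 − 6079 = -2055; ΔP_B = 59 − 86.05 = -27.05.
Midpoints: Q̄_A = 5051.5, P̄_B = 72.53.
ε = (ΔQ_A/Q̄_A)/(ΔP_B/P̄_B) = (-2055/5051.5)/(-27.05/72.53) ≈ 1.091.

1.091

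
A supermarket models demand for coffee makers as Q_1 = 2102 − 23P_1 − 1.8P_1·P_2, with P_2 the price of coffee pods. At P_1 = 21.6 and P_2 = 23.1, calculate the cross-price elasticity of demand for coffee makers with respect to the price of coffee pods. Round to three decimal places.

At P_1 = 21.6 and P_2 = 23.1: Q_1 = 707.072.
∂Q_1/∂P_2 = -1.8P_1 = -1.8(21.6) = -38.8800.
ε = (∂Q_1/∂P_2)(P_2/Q_1) = -38.8800 × (23.1/707.072) ≈ -1.270.

-1.270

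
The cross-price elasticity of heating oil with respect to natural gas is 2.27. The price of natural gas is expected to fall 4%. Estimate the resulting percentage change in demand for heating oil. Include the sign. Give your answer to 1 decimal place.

-9.1%

%ΔQ ≈ ε × %ΔP of natural gas = 2.27 × (-4%) = -9.1%.
Demand for heating oil falls by about 9.1%.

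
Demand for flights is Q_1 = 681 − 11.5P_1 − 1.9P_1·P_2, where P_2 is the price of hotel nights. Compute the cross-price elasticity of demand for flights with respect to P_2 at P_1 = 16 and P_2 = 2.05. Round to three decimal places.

-0.143

At P_1 = 16 and P_2 = 2.05: Q_1 = 434.68.
∂Q_1/∂P_2 = -1.9P_1 = -1.9(16) = -30.4000.
ε = (∂Q_1/∂P_2)(P_2/Q_1) = -30.4000 × (2.05/434.68) ≈ -0.143.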